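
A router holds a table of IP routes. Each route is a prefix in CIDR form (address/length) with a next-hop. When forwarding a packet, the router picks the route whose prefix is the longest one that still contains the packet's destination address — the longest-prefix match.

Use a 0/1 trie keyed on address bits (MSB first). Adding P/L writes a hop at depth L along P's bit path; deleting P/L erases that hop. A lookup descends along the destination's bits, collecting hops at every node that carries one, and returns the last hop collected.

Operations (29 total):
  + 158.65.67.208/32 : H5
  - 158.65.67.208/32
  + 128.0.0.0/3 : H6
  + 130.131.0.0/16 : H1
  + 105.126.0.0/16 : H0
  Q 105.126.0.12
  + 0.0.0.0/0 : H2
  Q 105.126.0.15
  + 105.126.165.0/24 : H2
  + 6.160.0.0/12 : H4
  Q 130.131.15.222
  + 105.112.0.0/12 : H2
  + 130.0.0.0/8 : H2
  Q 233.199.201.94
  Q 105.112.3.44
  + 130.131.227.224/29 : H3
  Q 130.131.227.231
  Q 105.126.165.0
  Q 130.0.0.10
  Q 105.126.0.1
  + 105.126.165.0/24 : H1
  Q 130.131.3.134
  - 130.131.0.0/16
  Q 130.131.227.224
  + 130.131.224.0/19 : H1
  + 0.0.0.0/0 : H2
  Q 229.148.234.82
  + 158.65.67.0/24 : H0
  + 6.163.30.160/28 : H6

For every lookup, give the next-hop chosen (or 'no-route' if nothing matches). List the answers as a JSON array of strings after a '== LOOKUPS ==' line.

Process each operation:
  add 158.65.67.208/32 -> H5 at depth 32
  del 158.65.67.208/32 (clear depth 32)
  add 128.0.0.0/3 -> H6 at depth 3
  add 130.131.0.0/16 -> H1 at depth 16
  add 105.126.0.0/16 -> H0 at depth 16
  Q 105.126.0.12: descend 0110100101111110 ; hops seen [H0] ; pick H0
  add 0.0.0.0/0 -> H2 at depth 0
  Q 105.126.0.15: descend 0110100101111110 ; hops seen [H2,H0] ; pick H0
  add 105.126.165.0/24 -> H2 at depth 24
  add 6.160.0.0/12 -> H4 at depth 12
  Q 130.131.15.222: descend 1000001010000011 ; hops seen [H2,H6,H1] ; pick H1
  add 105.112.0.0/12 -> H2 at depth 12
  add 130.0.0.0/8 -> H2 at depth 8
  Q 233.199.201.94: descend 1 ; hops seen [H2] ; pick H2
  Q 105.112.3.44: descend 011010010111 ; hops seen [H2,H2] ; pick H2
  add 130.131.227.224/29 -> H3 at depth 29
  Q 130.131.227.231: descend 10000010100000111110001111100 ; hops seen [H2,H6,H2,H1,H3] ; pick H3
  Q 105.126.165.0: descend 011010010111111010100101 ; hops seen [H2,H2,H0,H2] ; pick H2
  Q 130.0.0.10: descend 10000010 ; hops seen [H2,H6,H2] ; pick H2
  Q 105.126.0.1: descend 0110100101111110 ; hops seen [H2,H2,H0] ; pick H0
  add 105.126.165.0/24 -> H1 at depth 24
  Q 130.131.3.134: descend 1000001010000011 ; hops seen [H2,H6,H2,H1] ; pick H1
  del 130.131.0.0/16 (clear depth 16)
  Q 130.131.227.224: descend 10000010100000111110001111100 ; hops seen [H2,H6,H2,H3] ; pick H3
  add 130.131.224.0/19 -> H1 at depth 19
  add 0.0.0.0/0 -> H2 at depth 0
  Q 229.148.234.82: descend 1 ; hops seen [H2] ; pick H2
  add 158.65.67.0/24 -> H0 at depth 24
  add 6.163.30.160/28 -> H6 at depth 28

== LOOKUPS ==
["H0","H0","H1","H2","H2","H3","H2","H2","H0","H1","H3","H2"]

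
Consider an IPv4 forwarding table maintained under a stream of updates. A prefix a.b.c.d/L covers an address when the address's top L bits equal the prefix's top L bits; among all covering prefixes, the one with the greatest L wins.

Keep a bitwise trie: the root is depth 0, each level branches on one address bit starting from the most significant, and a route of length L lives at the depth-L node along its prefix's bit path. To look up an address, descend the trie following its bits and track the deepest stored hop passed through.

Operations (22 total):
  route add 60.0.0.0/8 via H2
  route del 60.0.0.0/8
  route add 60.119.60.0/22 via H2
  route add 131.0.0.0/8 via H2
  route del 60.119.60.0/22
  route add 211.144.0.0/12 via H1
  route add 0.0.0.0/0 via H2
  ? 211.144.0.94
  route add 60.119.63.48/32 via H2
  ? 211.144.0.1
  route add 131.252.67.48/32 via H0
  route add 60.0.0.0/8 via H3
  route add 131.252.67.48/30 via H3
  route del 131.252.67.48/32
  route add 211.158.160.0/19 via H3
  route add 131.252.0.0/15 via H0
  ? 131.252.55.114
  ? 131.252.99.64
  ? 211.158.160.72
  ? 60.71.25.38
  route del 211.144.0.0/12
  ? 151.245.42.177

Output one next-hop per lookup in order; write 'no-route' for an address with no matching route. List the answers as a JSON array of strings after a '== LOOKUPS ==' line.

Process each operation:
  + 60.0.0.0/8 (H2) depth=8
  del 60.0.0.0/8 (clear depth 8)
  + 60.119.60.0/22 (H2) depth=22
  + 131.0.0.0/8 (H2) depth=8
  del 60.119.60.0/22 (clear depth 22)
  + 211.144.0.0/12 (H1) depth=12
  + 0.0.0.0/0 (H2) depth=0
  lookup 211.144.0.94: bits 110100111001 walk d0:H2→d1:-→d2:-→d3:-→d4:-→d5:-→d6:-→d7:-→d8:-→d9:-→d10:-→d11:-→d12:H1 -> H1
  + 60.119.63.48/32 (H2) depth=32
  lookup 211.144.0.1: bits 110100111001 walk d0:H2→d1:-→d2:-→d3:-→d4:-→d5:-→d6:-→d7:-→d8:-→d9:-→d10:-→d11:-→d12:H1 -> H1
  + 131.252.67.48/32 (H0) depth=32
  + 60.0.0.0/8 (H3) depth=8
  + 131.252.67.48/30 (H3) depth=30
  del 131.252.67.48/32 (clear depth 32)
  + 211.158.160.0/19 (H3) depth=19
  + 131.252.0.0/15 (H0) depth=15
  lookup 131.252.55.114: bits 10000011111111000 walk d0:H2→d1:-→d2:-→d3:-→d4:-→d5:-→d6:-→d7:-→d8:H2→d9:-→d10:-→d11:-→d12:-→d13:-→d14:-→d15:H0→d16:-→d17:- -> H0
  lookup 131.252.99.64: bits 100000111111110001 walk d0:H2→d1:-→d2:-→d3:-→d4:-→d5:-→d6:-→d7:-→d8:H2→d9:-→d10:-→d11:-→d12:-→d13:-→d14:-→d15:H0→d16:-→d17:-→d18:- -> H0
  lookup 211.158.160.72: bits 1101001110011110101 walk d0:H2→d1:-→d2:-→d3:-→d4:-→d5:-→d6:-→d7:-→d8:-→d9:-→d10:-→d11:-→d12:H1→d13:-→d14:-→d15:-→d16:-→d17:-→d18:-→d19:H3 -> H3
  lookup 60.71.25.38: bits 0011110001 walk d0:H2→d1:-→d2:-→d3:-→d4:-→d5:-→d6:-→d7:-→d8:H3→d9:-→d10:- -> H3
  del 211.144.0.0/12 (clear depth 12)
  lookup 151.245.42.177: bits 100 walk d0:H2→d1:-→d2:-→d3:- -> H2

== LOOKUPS ==
["H1","H1","H0","H0","H3","H3","H2"]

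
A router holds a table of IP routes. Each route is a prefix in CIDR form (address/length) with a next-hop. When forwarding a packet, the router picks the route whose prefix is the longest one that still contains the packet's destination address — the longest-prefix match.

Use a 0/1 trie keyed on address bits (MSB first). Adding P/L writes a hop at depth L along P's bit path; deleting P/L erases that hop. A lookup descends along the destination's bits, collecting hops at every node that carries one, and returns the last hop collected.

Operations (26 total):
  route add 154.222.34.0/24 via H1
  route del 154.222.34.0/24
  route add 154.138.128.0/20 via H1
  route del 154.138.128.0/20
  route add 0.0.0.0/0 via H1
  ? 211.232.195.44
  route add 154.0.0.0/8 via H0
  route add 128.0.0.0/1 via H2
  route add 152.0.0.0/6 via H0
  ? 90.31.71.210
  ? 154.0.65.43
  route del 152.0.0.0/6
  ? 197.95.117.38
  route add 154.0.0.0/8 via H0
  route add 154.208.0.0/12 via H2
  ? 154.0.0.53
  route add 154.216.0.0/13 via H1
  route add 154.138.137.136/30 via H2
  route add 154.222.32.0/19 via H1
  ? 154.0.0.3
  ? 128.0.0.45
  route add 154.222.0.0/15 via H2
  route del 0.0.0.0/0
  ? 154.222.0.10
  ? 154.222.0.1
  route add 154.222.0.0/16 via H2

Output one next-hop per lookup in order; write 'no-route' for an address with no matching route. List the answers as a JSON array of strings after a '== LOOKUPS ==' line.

Trace:
  + 154.222.34.0/24 (H1) depth=24
  - 154.222.34.0/24 clear@24
  + 154.138.128.0/20 (H1) depth=20
  - 154.138.128.0/20 clear@20
  + 0.0.0.0/0 (H1) depth=0
  ? 211.232.195.44  path d0:H1→d1:-  best=H1
  + 154.0.0.0/8 (H0) depth=8
  + 128.0.0.0/1 (H2) depth=1
  + 152.0.0.0/6 (H0) depth=6
  ? 90.31.71.210  path d0:H1  best=H1
  ? 154.0.65.43  path d0:H1→d1:H2→d2:-→d3:-→d4:-→d5:-→d6:H0→d7:-→d8:H0  best=H0
  - 152.0.0.0/6 clear@6
  ? 197.95.117.38  path d0:H1→d1:H2  best=H2
  + 154.0.0.0/8 (H0) depth=8
  + 154.208.0.0/12 (H2) depth=12
  ? 154.0.0.53  path d0:H1→d1:H2→d2:-→d3:-→d4:-→d5:-→d6:-→d7:-→d8:H0  best=H0
  + 154.216.0.0/13 (H1) depth=13
  + 154.138.137.136/30 (H2) depth=30
  + 154.222.32.0/19 (H1) depth=19
  ? 154.0.0.3  path d0:H1→d1:H2→d2:-→d3:-→d4:-→d5:-→d6:-→d7:-→d8:H0  best=H0
  ? 128.0.0.45  path d0:H1→d1:H2→d2:-→d3:-  best=H2
  + 154.222.0.0/15 (H2) depth=15
  - 0.0.0.0/0 clear@0
  ? 154.222.0.10  path d0:-→d1:H2→d2:-→d3:-→d4:-→d5:-→d6:-→d7:-→d8:H0→d9:-→d10:-→d11:-→d12:H2→d13:H1→d14:-→d15:H2→d16:-→d17:-→d18:-  best=H2
  ? 154.222.0.1  path d0:-→d1:H2→d2:-→d3:-→d4:-→d5:-→d6:-→d7:-→d8:H0→d9:-→d10:-→d11:-→d12:H2→d13:H1→d14:-→d15:H2→d16:-→d17:-→d18:-  best=H2
  + 154.222.0.0/16 (H2) depth=16

== LOOKUPS ==
["H1","H1","H0","H2","H0","H0","H2","H2","H2"]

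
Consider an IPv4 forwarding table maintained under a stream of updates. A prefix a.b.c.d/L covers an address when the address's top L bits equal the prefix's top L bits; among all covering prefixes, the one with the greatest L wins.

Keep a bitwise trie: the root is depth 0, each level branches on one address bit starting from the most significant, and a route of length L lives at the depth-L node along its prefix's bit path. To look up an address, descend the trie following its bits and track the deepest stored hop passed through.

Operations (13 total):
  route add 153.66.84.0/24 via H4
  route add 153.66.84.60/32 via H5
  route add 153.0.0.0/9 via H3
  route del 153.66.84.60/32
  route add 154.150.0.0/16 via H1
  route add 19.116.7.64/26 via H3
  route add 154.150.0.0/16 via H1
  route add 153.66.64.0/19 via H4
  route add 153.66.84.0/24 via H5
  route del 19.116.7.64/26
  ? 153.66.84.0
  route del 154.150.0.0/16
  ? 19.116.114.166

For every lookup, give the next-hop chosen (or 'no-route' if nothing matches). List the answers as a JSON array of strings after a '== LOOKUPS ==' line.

Process each operation:
  + 153.66.84.0/24 (H4) depth=24
  + 153.66.84.60/32 (H5) depth=32
  + 153.0.0.0/9 (H3) depth=9
  del 153.66.84.60/32 (clear depth 32)
  + 154.150.0.0/16 (H1) depth=16
  + 19.116.7.64/26 (H3) depth=26
  + 154.150.0.0/16 (H1) depth=16
  + 153.66.64.0/19 (H4) depth=19
  + 153.66.84.0/24 (H5) depth=24
  del 19.116.7.64/26 (clear depth 26)
  Q 153.66.84.0: descend 10011001010000100101010000 ; hops seen [H3,H4,H5] ; pick H5
  del 154.150.0.0/16 (clear depth 16)
  Q 19.116.114.166: descend 00010011011101000 ; hops seen [∅] ; pick no-route

== LOOKUPS ==
["H5","no-route"]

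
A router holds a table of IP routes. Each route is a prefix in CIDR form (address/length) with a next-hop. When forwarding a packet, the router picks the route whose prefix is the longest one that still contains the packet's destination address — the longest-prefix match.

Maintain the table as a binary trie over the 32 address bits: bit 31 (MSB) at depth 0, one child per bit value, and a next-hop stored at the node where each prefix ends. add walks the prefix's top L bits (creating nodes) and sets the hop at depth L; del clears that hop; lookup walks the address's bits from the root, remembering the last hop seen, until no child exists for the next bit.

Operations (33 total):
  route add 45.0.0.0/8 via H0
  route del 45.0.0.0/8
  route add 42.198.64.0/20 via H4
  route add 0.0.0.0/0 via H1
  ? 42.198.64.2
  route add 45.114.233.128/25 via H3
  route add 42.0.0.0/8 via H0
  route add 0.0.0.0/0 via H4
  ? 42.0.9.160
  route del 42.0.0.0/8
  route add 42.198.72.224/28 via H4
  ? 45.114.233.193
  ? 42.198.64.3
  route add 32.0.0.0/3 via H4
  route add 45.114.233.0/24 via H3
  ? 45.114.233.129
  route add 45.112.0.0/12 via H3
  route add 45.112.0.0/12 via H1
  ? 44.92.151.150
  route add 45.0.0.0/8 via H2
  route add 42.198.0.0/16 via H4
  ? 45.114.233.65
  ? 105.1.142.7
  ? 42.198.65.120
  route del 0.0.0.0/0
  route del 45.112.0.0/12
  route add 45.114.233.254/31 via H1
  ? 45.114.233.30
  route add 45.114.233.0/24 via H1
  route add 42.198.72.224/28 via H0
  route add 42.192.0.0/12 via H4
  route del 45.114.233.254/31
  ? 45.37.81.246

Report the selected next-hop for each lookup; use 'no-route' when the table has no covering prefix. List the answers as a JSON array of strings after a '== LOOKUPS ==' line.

Apply in order:
  + 45.0.0.0/8 (H0) depth=8
  del 45.0.0.0/8 (clear depth 8)
  + 42.198.64.0/20 (H4) depth=20
  + 0.0.0.0/0 (H1) depth=0
  Q 42.198.64.2: descend 00101010110001100100 ; hops seen [H1,H4] ; pick H4
  + 45.114.233.128/25 (H3) depth=25
  + 42.0.0.0/8 (H0) depth=8
  + 0.0.0.0/0 (H4) depth=0
  Q 42.0.9.160: descend 00101010 ; hops seen [H4,H0] ; pick H0
  del 42.0.0.0/8 (clear depth 8)
  + 42.198.72.224/28 (H4) depth=28
  Q 45.114.233.193: descend 0010110101110010111010011 ; hops seen [H4,H3] ; pick H3
  Q 42.198.64.3: descend 00101010110001100100 ; hops seen [H4,H4] ; pick H4
  + 32.0.0.0/3 (H4) depth=3
  + 45.114.233.0/24 (H3) depth=24
  Q 45.114.233.129: descend 0010110101110010111010011 ; hops seen [H4,H4,H3,H3] ; pick H3
  + 45.112.0.0/12 (H3) depth=12
  + 45.112.0.0/12 (H1) depth=12
  Q 44.92.151.150: descend 0010110 ; hops seen [H4,H4] ; pick H4
  + 45.0.0.0/8 (H2) depth=8
  + 42.198.0.0/16 (H4) depth=16
  Q 45.114.233.65: descend 001011010111001011101001 ; hops seen [H4,H4,H2,H1,H3] ; pick H3
  Q 105.1.142.7: descend 0 ; hops seen [H4] ; pick H4
  Q 42.198.65.120: descend 00101010110001100100 ; hops seen [H4,H4,H4,H4] ; pick H4
  del 0.0.0.0/0 (clear depth 0)
  del 45.112.0.0/12 (clear depth 12)
  + 45.114.233.254/31 (H1) depth=31
  Q 45.114.233.30: descend 001011010111001011101001 ; hops seen [H4,H2,H3] ; pick H3
  + 45.114.233.0/24 (H1) depth=24
  + 42.198.72.224/28 (H0) depth=28
  + 42.192.0.0/12 (H4) depth=12
  del 45.114.233.254/31 (clear depth 31)
  Q 45.37.81.246: descend 001011010 ; hops seen [H4,H2] ; pick H2

== LOOKUPS ==
["H4","H0","H3","H4","H3","H4","H3","H4","H4","H3","H2"]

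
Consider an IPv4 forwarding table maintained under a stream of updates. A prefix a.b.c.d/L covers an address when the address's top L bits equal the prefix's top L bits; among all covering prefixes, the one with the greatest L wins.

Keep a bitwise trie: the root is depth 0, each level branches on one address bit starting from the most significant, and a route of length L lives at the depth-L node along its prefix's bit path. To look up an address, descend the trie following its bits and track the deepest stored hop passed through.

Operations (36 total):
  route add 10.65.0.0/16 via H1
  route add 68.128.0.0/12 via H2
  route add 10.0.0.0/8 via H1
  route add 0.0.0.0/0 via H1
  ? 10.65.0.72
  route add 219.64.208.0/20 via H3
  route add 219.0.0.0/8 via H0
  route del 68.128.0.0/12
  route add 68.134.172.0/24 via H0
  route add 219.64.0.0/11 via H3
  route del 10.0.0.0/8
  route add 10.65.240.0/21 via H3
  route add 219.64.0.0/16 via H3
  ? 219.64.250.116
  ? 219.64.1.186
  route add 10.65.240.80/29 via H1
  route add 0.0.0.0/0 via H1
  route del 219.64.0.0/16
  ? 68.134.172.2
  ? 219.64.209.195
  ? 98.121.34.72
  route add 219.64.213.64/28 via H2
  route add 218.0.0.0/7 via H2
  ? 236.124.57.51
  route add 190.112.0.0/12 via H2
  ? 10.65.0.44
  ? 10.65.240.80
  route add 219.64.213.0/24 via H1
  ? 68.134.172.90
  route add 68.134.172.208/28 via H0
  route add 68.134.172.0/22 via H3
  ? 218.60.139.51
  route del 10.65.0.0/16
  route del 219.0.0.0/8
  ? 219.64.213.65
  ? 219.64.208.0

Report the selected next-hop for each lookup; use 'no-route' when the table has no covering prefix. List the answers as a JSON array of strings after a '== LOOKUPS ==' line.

Process each operation:
  add 10.65.0.0/16 -> H1 at depth 16
  add 68.128.0.0/12 -> H2 at depth 12
  add 10.0.0.0/8 -> H1 at depth 8
  add 0.0.0.0/0 -> H1 at depth 0
  lookup 10.65.0.72: bits 0000101001000001 walk d0:H1→d1:-→d2:-→d3:-→d4:-→d5:-→d6:-→d7:-→d8:H1→d9:-→d10:-→d11:-→d12:-→d13:-→d14:-→d15:-→d16:H1 -> H1
  add 219.64.208.0/20 -> H3 at depth 20
  add 219.0.0.0/8 -> H0 at depth 8
  del 68.128.0.0/12 (clear depth 12)
  add 68.134.172.0/24 -> H0 at depth 24
  add 219.64.0.0/11 -> H3 at depth 11
  del 10.0.0.0/8 (clear depth 8)
  add 10.65.240.0/21 -> H3 at depth 21
  add 219.64.0.0/16 -> H3 at depth 16
  lookup 219.64.250.116: bits 110110110100000011 walk d0:H1→d1:-→d2:-→d3:-→d4:-→d5:-→d6:-→d7:-→d8:H0→d9:-→d10:-→d11:H3→d12:-→d13:-→d14:-→d15:-→d16:H3→d17:-→d18:- -> H3
  lookup 219.64.1.186: bits 1101101101000000 walk d0:H1→d1:-→d2:-→d3:-→d4:-→d5:-→d6:-→d7:-→d8:H0→d9:-→d10:-→d11:H3→d12:-→d13:-→d14:-→d15:-→d16:H3 -> H3
  add 10.65.240.80/29 -> H1 at depth 29
  add 0.0.0.0/0 -> H1 at depth 0
  del 219.64.0.0/16 (clear depth 16)
  lookup 68.134.172.2: bits 010001001000011010101100 walk d0:H1→d1:-→d2:-→d3:-→d4:-→d5:-→d6:-→d7:-→d8:-→d9:-→d10:-→d11:-→d12:-→d13:-→d14:-→d15:-→d16:-→d17:-→d18:-→d19:-→d20:-→d21:-→d22:-→d23:-→d24:H0 -> H0
  lookup 219.64.209.195: bits 11011011010000001101 walk d0:H1→d1:-→d2:-→d3:-→d4:-→d5:-→d6:-→d7:-→d8:H0→d9:-→d10:-→d11:H3→d12:-→d13:-→d14:-→d15:-→d16:-→d17:-→d18:-→d19:-→d20:H3 -> H3
  lookup 98.121.34.72: bits 01 walk d0:H1→d1:-→d2:- -> H1
  add 219.64.213.64/28 -> H2 at depth 28
  add 218.0.0.0/7 -> H2 at depth 7
  lookup 236.124.57.51: bits 11 walk d0:H1→d1:-→d2:- -> H1
  add 190.112.0.0/12 -> H2 at depth 12
  lookup 10.65.0.44: bits 0000101001000001 walk d0:H1→d1:-→d2:-→d3:-→d4:-→d5:-→d6:-→d7:-→d8:-→d9:-→d10:-→d11:-→d12:-→d13:-→d14:-→d15:-→d16:H1 -> H1
  lookup 10.65.240.80: bits 00001010010000011111000001010 walk d0:H1→d1:-→d2:-→d3:-→d4:-→d5:-→d6:-→d7:-→d8:-→d9:-→d10:-→d11:-→d12:-→d13:-→d14:-→d15:-→d16:H1→d17:-→d18:-→d19:-→d20:-→d21:H3→d22:-→d23:-→d24:-→d25:-→d26:-→d27:-→d28:-→d29:H1 -> H1
  add 219.64.213.0/24 -> H1 at depth 24
  lookup 68.134.172.90: bits 010001001000011010101100 walk d0:H1→d1:-→d2:-→d3:-→d4:-→d5:-→d6:-→d7:-→d8:-→d9:-→d10:-→d11:-→d12:-→d13:-→d14:-→d15:-→d16:-→d17:-→d18:-→d19:-→d20:-→d21:-→d22:-→d23:-→d24:H0 -> H0
  add 68.134.172.208/28 -> H0 at depth 28
  add 68.134.172.0/22 -> H3 at depth 22
  lookup 218.60.139.51: bits 1101101 walk d0:H1→d1:-→d2:-→d3:-→d4:-→d5:-→d6:-→d7:H2 -> H2
  del 10.65.0.0/16 (clear depth 16)
  del 219.0.0.0/8 (clear depth 8)
  lookup 219.64.213.65: bits 1101101101000000110101010100 walk d0:H1→d1:-→d2:-→d3:-→d4:-→d5:-→d6:-→d7:H2→d8:-→d9:-→d10:-→d11:H3→d12:-→d13:-→d14:-→d15:-→d16:-→d17:-→d18:-→d19:-→d20:H3→d21:-→d22:-→d23:-→d24:H1→d25:-→d26:-→d27:-→d28:H2 -> H2
  lookup 219.64.208.0: bits 110110110100000011010 walk d0:H1→d1:-→d2:-→d3:-→d4:-→d5:-→d6:-→d7:H2→d8:-→d9:-→d10:-→d11:H3→d12:-→d13:-→d14:-→d15:-→d16:-→d17:-→d18:-→d19:-→d20:H3→d21:- -> H3

== LOOKUPS ==
["H1","H3","H3","H0","H3","H1","H1","H1","H1","H0","H2","H2","H3"]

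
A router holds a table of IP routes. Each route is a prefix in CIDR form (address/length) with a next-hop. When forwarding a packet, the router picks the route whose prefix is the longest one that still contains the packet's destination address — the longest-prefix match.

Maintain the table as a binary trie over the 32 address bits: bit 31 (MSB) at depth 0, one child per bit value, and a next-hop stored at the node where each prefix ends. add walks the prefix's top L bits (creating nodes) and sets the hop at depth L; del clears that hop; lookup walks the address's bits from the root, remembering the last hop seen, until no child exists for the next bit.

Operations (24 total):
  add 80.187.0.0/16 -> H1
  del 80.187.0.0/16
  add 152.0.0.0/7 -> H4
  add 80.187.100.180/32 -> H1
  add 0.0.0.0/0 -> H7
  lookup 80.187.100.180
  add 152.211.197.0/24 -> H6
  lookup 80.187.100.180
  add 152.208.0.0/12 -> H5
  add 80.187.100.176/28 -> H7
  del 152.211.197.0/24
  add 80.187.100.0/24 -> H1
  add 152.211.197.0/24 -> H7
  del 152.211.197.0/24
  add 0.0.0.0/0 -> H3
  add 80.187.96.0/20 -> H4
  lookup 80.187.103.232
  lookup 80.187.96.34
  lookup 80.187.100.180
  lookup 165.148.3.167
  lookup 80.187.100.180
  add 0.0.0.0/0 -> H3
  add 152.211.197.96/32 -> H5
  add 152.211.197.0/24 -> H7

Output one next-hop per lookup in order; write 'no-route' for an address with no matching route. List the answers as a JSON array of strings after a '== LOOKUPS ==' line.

Trace:
  + 80.187.0.0/16 (H1) depth=16
  - 80.187.0.0/16 clear@16
  + 152.0.0.0/7 (H4) depth=7
  + 80.187.100.180/32 (H1) depth=32
  + 0.0.0.0/0 (H7) depth=0
  lookup 80.187.100.180: bits 01010000101110110110010010110100 walk d0:H7→d1:-→d2:-→d3:-→d4:-→d5:-→d6:-→d7:-→d8:-→d9:-→d10:-→d11:-→d12:-→d13:-→d14:-→d15:-→d16:-→d17:-→d18:-→d19:-→d20:-→d21:-→d22:-→d23:-→d24:-→d25:-→d26:-→d27:-→d28:-→d29:-→d30:-→d31:-→d32:H1 -> H1
  + 152.211.197.0/24 (H6) depth=24
  lookup 80.187.100.180: bits 01010000101110110110010010110100 walk d0:H7→d1:-→d2:-→d3:-→d4:-→d5:-→d6:-→d7:-→d8:-→d9:-→d10:-→d11:-→d12:-→d13:-→d14:-→d15:-→d16:-→d17:-→d18:-→d19:-→d20:-→d21:-→d22:-→d23:-→d24:-→d25:-→d26:-→d27:-→d28:-→d29:-→d30:-→d31:-→d32:H1 -> H1
  + 152.208.0.0/12 (H5) depth=12
  + 80.187.100.176/28 (H7) depth=28
  - 152.211.197.0/24 clear@24
  + 80.187.100.0/24 (H1) depth=24
  + 152.211.197.0/24 (H7) depth=24
  - 152.211.197.0/24 clear@24
  + 0.0.0.0/0 (H3) depth=0
  + 80.187.96.0/20 (H4) depth=20
  lookup 80.187.103.232: bits 0101000010111011011001 walk d0:H3→d1:-→d2:-→d3:-→d4:-→d5:-→d6:-→d7:-→d8:-→d9:-→d10:-→d11:-→d12:-→d13:-→d14:-→d15:-→d16:-→d17:-→d18:-→d19:-→d20:H4→d21:-→d22:- -> H4
  lookup 80.187.96.34: bits 010100001011101101100 walk d0:H3→d1:-→d2:-→d3:-→d4:-→d5:-→d6:-→d7:-→d8:-→d9:-→d10:-→d11:-→d12:-→d13:-→d14:-→d15:-→d16:-→d17:-→d18:-→d19:-→d20:H4→d21:- -> H4
  lookup 80.187.100.180: bits 01010000101110110110010010110100 walk d0:H3→d1:-→d2:-→d3:-→d4:-→d5:-→d6:-→d7:-→d8:-→d9:-→d10:-→d11:-→d12:-→d13:-→d14:-→d15:-→d16:-→d17:-→d18:-→d19:-→d20:H4→d21:-→d22:-→d23:-→d24:H1→d25:-→d26:-→d27:-→d28:H7→d29:-→d30:-→d31:-→d32:H1 -> H1
  lookup 165.148.3.167: bits 10 walk d0:H3→d1:-→d2:- -> H3
  lookup 80.187.100.180: bits 01010000101110110110010010110100 walk d0:H3→d1:-→d2:-→d3:-→d4:-→d5:-→d6:-→d7:-→d8:-→d9:-→d10:-→d11:-→d12:-→d13:-→d14:-→d15:-→d16:-→d17:-→d18:-→d19:-→d20:H4→d21:-→d22:-→d23:-→d24:H1→d25:-→d26:-→d27:-→d28:H7→d29:-→d30:-→d31:-→d32:H1 -> H1
  + 0.0.0.0/0 (H3) depth=0
  + 152.211.197.96/32 (H5) depth=32
  + 152.211.197.0/24 (H7) depth=24

== LOOKUPS ==
["H1","H1","H4","H4","H1","H3","H1"]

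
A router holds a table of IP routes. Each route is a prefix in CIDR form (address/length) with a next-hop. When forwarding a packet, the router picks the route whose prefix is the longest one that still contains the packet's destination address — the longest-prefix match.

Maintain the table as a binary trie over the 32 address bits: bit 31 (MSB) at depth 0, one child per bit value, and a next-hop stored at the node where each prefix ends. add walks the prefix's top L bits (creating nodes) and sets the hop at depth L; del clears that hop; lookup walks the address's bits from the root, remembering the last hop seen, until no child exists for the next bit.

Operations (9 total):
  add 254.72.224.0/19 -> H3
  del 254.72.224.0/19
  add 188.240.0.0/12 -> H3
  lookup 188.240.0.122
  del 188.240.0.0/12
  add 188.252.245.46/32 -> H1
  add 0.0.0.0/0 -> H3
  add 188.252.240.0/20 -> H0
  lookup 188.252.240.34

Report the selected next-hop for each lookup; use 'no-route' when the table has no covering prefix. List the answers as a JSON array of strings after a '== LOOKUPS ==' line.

Trace:
  add 254.72.224.0/19 -> H3 at depth 19
  del 254.72.224.0/19 (clear depth 19)
  add 188.240.0.0/12 -> H3 at depth 12
  ? 188.240.0.122  path d0:-→d1:-→d2:-→d3:-→d4:-→d5:-→d6:-→d7:-→d8:-→d9:-→d10:-→d11:-→d12:H3  best=H3
  del 188.240.0.0/12 (clear depth 12)
  add 188.252.245.46/32 -> H1 at depth 32
  add 0.0.0.0/0 -> H3 at depth 0
  add 188.252.240.0/20 -> H0 at depth 20
  ? 188.252.240.34  path d0:H3→d1:-→d2:-→d3:-→d4:-→d5:-→d6:-→d7:-→d8:-→d9:-→d10:-→d11:-→d12:-→d13:-→d14:-→d15:-→d16:-→d17:-→d18:-→d19:-→d20:H0→d21:-  best=H0

== LOOKUPS ==
["H3","H0"]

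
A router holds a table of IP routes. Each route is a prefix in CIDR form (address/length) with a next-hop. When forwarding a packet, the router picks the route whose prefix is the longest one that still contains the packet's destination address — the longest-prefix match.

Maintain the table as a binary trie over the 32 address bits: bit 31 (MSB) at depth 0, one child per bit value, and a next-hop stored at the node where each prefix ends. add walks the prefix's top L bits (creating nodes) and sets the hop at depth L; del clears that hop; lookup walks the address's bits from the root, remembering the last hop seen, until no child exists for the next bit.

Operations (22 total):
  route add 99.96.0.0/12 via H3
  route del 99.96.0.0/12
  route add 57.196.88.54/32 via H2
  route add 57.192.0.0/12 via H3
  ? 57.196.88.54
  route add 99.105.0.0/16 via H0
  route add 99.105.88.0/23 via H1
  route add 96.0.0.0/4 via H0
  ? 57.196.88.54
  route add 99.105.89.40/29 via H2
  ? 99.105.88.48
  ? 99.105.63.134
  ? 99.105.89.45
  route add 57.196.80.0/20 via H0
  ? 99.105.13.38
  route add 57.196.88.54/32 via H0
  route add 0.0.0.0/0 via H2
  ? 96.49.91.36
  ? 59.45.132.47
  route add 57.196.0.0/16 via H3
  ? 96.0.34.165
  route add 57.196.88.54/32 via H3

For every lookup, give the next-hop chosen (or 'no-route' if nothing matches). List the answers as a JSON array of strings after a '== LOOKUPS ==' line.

Process each operation:
  add 99.96.0.0/12 -> H3 at depth 12
  del 99.96.0.0/12 (clear depth 12)
  add 57.196.88.54/32 -> H2 at depth 32
  add 57.192.0.0/12 -> H3 at depth 12
  ? 57.196.88.54  path d0:-→d1:-→d2:-→d3:-→d4:-→d5:-→d6:-→d7:-→d8:-→d9:-→d10:-→d11:-→d12:H3→d13:-→d14:-→d15:-→d16:-→d17:-→d18:-→d19:-→d20:-→d21:-→d22:-→d23:-→d24:-→d25:-→d26:-→d27:-→d28:-→d29:-→d30:-→d31:-→d32:H2  best=H2
  add 99.105.0.0/16 -> H0 at depth 16
  add 99.105.88.0/23 -> H1 at depth 23
  add 96.0.0.0/4 -> H0 at depth 4
  ? 57.196.88.54  path d0:-→d1:-→d2:-→d3:-→d4:-→d5:-→d6:-→d7:-→d8:-→d9:-→d10:-→d11:-→d12:H3→d13:-→d14:-→d15:-→d16:-→d17:-→d18:-→d19:-→d20:-→d21:-→d22:-→d23:-→d24:-→d25:-→d26:-→d27:-→d28:-→d29:-→d30:-→d31:-→d32:H2  best=H2
  add 99.105.89.40/29 -> H2 at depth 29
  ? 99.105.88.48  path d0:-→d1:-→d2:-→d3:-→d4:H0→d5:-→d6:-→d7:-→d8:-→d9:-→d10:-→d11:-→d12:-→d13:-→d14:-→d15:-→d16:H0→d17:-→d18:-→d19:-→d20:-→d21:-→d22:-→d23:H1  best=H1
  ? 99.105.63.134  path d0:-→d1:-→d2:-→d3:-→d4:H0→d5:-→d6:-→d7:-→d8:-→d9:-→d10:-→d11:-→d12:-→d13:-→d14:-→d15:-→d16:H0→d17:-  best=H0
  ? 99.105.89.45  path d0:-→d1:-→d2:-→d3:-→d4:H0→d5:-→d6:-→d7:-→d8:-→d9:-→d10:-→d11:-→d12:-→d13:-→d14:-→d15:-→d16:H0→d17:-→d18:-→d19:-→d20:-→d21:-→d22:-→d23:H1→d24:-→d25:-→d26:-→d27:-→d28:-→d29:H2  best=H2
  add 57.196.80.0/20 -> H0 at depth 20
  ? 99.105.13.38  path d0:-→d1:-→d2:-→d3:-→d4:H0→d5:-→d6:-→d7:-→d8:-→d9:-→d10:-→d11:-→d12:-→d13:-→d14:-→d15:-→d16:H0→d17:-  best=H0
  add 57.196.88.54/32 -> H0 at depth 32
  add 0.0.0.0/0 -> H2 at depth 0
  ? 96.49.91.36  path d0:H2→d1:-→d2:-→d3:-→d4:H0→d5:-→d6:-  best=H0
  ? 59.45.132.47  path d0:H2→d1:-→d2:-→d3:-→d4:-→d5:-→d6:-  best=H2
  add 57.196.0.0/16 -> H3 at depth 16
  ? 96.0.34.165  path d0:H2→d1:-→d2:-→d3:-→d4:H0→d5:-→d6:-  best=H0
  add 57.196.88.54/32 -> H3 at depth 32

== LOOKUPS ==
["H2","H2","H1","H0","H2","H0","H0","H2","H0"]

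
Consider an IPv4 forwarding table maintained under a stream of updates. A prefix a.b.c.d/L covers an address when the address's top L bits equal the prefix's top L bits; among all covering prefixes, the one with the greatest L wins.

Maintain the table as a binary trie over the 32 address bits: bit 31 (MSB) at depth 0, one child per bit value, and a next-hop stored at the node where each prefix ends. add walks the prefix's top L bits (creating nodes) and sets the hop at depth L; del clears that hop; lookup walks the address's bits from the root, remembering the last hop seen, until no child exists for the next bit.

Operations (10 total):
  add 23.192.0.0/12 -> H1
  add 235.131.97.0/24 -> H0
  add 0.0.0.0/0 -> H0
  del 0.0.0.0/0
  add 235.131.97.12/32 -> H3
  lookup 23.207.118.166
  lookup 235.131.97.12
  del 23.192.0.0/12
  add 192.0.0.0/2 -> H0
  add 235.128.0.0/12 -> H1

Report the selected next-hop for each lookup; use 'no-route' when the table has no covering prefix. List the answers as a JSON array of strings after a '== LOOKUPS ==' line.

Apply in order:
  + 23.192.0.0/12 (H1) depth=12
  + 235.131.97.0/24 (H0) depth=24
  + 0.0.0.0/0 (H0) depth=0
  - 0.0.0.0/0 clear@0
  + 235.131.97.12/32 (H3) depth=32
  Q 23.207.118.166: descend 000101111100 ; hops seen [H1] ; pick H1
  Q 235.131.97.12: descend 11101011100000110110000100001100 ; hops seen [H0,H3] ; pick H3
  - 23.192.0.0/12 clear@12
  + 192.0.0.0/2 (H0) depth=2
  + 235.128.0.0/12 (H1) depth=12

== LOOKUPS ==
["H1","H3"]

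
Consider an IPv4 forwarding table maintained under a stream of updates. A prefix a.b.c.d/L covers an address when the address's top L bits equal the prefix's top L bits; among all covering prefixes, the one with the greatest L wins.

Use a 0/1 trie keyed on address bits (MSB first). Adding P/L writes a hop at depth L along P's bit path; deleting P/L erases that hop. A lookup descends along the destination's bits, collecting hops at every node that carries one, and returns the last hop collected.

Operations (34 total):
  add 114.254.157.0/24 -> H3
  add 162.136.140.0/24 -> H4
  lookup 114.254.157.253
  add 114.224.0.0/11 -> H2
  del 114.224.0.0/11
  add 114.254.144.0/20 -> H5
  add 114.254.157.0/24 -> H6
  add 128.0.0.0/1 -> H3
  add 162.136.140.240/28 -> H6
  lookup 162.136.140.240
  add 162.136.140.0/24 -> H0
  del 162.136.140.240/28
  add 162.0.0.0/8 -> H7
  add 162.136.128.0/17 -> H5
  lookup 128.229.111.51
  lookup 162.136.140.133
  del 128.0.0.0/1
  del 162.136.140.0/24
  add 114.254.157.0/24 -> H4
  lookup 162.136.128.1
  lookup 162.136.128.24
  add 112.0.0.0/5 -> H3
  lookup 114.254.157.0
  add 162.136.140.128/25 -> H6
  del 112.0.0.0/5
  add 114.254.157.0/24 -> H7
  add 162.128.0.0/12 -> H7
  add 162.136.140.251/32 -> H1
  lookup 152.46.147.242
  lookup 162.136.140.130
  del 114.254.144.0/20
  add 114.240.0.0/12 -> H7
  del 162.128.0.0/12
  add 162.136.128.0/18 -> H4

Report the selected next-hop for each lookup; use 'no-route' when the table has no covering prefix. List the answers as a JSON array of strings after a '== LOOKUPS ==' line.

Process each operation:
  add 114.254.157.0/24 -> H3 at depth 24
  add 162.136.140.0/24 -> H4 at depth 24
  Q 114.254.157.253: descend 011100101111111010011101 ; hops seen [H3] ; pick H3
  add 114.224.0.0/11 -> H2 at depth 11
  del 114.224.0.0/11 (clear depth 11)
  add 114.254.144.0/20 -> H5 at depth 20
  add 114.254.157.0/24 -> H6 at depth 24
  add 128.0.0.0/1 -> H3 at depth 1
  add 162.136.140.240/28 -> H6 at depth 28
  Q 162.136.140.240: descend 1010001010001000100011001111 ; hops seen [H3,H4,H6] ; pick H6
  add 162.136.140.0/24 -> H0 at depth 24
  del 162.136.140.240/28 (clear depth 28)
  add 162.0.0.0/8 -> H7 at depth 8
  add 162.136.128.0/17 -> H5 at depth 17
  Q 128.229.111.51: descend 10 ; hops seen [H3] ; pick H3
  Q 162.136.140.133: descend 1010001010001000100011001 ; hops seen [H3,H7,H5,H0] ; pick H0
  del 128.0.0.0/1 (clear depth 1)
  del 162.136.140.0/24 (clear depth 24)
  add 114.254.157.0/24 -> H4 at depth 24
  Q 162.136.128.1: descend 10100010100010001000 ; hops seen [H7,H5] ; pick H5
  Q 162.136.128.24: descend 10100010100010001000 ; hops seen [H7,H5] ; pick H5
  add 112.0.0.0/5 -> H3 at depth 5
  Q 114.254.157.0: descend 011100101111111010011101 ; hops seen [H3,H5,H4] ; pick H4
  add 162.136.140.128/25 -> H6 at depth 25
  del 112.0.0.0/5 (clear depth 5)
  add 114.254.157.0/24 -> H7 at depth 24
  add 162.128.0.0/12 -> H7 at depth 12
  add 162.136.140.251/32 -> H1 at depth 32
  Q 152.46.147.242: descend 10 ; hops seen [∅] ; pick no-route
  Q 162.136.140.130: descend 1010001010001000100011001 ; hops seen [H7,H7,H5,H6] ; pick H6
  del 114.254.144.0/20 (clear depth 20)
  add 114.240.0.0/12 -> H7 at depth 12
  del 162.128.0.0/12 (clear depth 12)
  add 162.136.128.0/18 -> H4 at depth 18

== LOOKUPS ==
["H3","H6","H3","H0","H5","H5","H4","no-route","H6"]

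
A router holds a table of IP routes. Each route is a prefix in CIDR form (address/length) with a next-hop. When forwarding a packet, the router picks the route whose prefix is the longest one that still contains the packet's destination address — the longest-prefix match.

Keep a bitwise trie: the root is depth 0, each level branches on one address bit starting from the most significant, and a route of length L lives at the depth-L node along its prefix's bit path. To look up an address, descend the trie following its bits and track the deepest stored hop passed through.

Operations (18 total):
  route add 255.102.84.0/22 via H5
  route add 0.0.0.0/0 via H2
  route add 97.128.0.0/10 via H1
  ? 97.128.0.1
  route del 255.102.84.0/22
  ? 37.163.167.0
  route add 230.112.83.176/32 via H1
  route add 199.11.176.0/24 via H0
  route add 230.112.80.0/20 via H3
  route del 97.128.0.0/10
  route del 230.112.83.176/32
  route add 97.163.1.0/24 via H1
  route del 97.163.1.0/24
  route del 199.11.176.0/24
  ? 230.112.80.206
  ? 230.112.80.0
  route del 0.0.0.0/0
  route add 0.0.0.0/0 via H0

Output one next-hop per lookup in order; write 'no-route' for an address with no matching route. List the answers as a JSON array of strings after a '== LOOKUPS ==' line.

Apply in order:
  + 255.102.84.0/22 (H5) depth=22
  + 0.0.0.0/0 (H2) depth=0
  + 97.128.0.0/10 (H1) depth=10
  ? 97.128.0.1  path d0:H2→d1:-→d2:-→d3:-→d4:-→d5:-→d6:-→d7:-→d8:-→d9:-→d10:H1  best=H1
  - 255.102.84.0/22 clear@22
  ? 37.163.167.0  path d0:H2→d1:-  best=H2
  + 230.112.83.176/32 (H1) depth=32
  + 199.11.176.0/24 (H0) depth=24
  + 230.112.80.0/20 (H3) depth=20
  - 97.128.0.0/10 clear@10
  - 230.112.83.176/32 clear@32
  + 97.163.1.0/24 (H1) depth=24
  - 97.163.1.0/24 clear@24
  - 199.11.176.0/24 clear@24
  ? 230.112.80.206  path d0:H2→d1:-→d2:-→d3:-→d4:-→d5:-→d6:-→d7:-→d8:-→d9:-→d10:-→d11:-→d12:-→d13:-→d14:-→d15:-→d16:-→d17:-→d18:-→d19:-→d20:H3→d21:-→d22:-  best=H3
  ? 230.112.80.0  path d0:H2→d1:-→d2:-→d3:-→d4:-→d5:-→d6:-→d7:-→d8:-→d9:-→d10:-→d11:-→d12:-→d13:-→d14:-→d15:-→d16:-→d17:-→d18:-→d19:-→d20:H3→d21:-→d22:-  best=H3
  - 0.0.0.0/0 clear@0
  + 0.0.0.0/0 (H0) depth=0

== LOOKUPS ==
["H1","H2","H3","H3"]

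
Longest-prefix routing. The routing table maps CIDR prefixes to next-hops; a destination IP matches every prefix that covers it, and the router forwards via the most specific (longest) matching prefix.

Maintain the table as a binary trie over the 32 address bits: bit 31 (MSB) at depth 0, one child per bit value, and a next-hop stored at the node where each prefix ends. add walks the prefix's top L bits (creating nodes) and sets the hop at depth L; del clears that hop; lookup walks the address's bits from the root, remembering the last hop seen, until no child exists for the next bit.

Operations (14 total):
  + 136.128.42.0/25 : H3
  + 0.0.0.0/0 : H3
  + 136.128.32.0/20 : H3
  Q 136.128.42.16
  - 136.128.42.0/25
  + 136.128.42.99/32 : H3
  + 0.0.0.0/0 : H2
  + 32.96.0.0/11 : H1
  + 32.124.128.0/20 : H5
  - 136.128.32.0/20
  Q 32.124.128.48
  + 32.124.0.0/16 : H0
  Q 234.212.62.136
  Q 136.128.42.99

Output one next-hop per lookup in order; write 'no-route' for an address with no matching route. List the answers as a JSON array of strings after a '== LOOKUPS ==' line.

Process each operation:
  add 136.128.42.0/25 -> H3 at depth 25
  add 0.0.0.0/0 -> H3 at depth 0
  add 136.128.32.0/20 -> H3 at depth 20
  lookup 136.128.42.16: bits 1000100010000000001010100 walk d0:H3→d1:-→d2:-→d3:-→d4:-→d5:-→d6:-→d7:-→d8:-→d9:-→d10:-→d11:-→d12:-→d13:-→d14:-→d15:-→d16:-→d17:-→d18:-→d19:-→d20:H3→d21:-→d22:-→d23:-→d24:-→d25:H3 -> H3
  - 136.128.42.0/25 clear@25
  add 136.128.42.99/32 -> H3 at depth 32
  add 0.0.0.0/0 -> H2 at depth 0
  add 32.96.0.0/11 -> H1 at depth 11
  add 32.124.128.0/20 -> H5 at depth 20
  - 136.128.32.0/20 clear@20
  lookup 32.124.128.48: bits 00100000011111001000 walk d0:H2→d1:-→d2:-→d3:-→d4:-→d5:-→d6:-→d7:-→d8:-→d9:-→d10:-→d11:H1→d12:-→d13:-→d14:-→d15:-→d16:-→d17:-→d18:-→d19:-→d20:H5 -> H5
  add 32.124.0.0/16 -> H0 at depth 16
  lookup 234.212.62.136: bits 1 walk d0:H2→d1:- -> H2
  lookup 136.128.42.99: bits 10001000100000000010101001100011 walk d0:H2→d1:-→d2:-→d3:-→d4:-→d5:-→d6:-→d7:-→d8:-→d9:-→d10:-→d11:-→d12:-→d13:-→d14:-→d15:-→d16:-→d17:-→d18:-→d19:-→d20:-→d21:-→d22:-→d23:-→d24:-→d25:-→d26:-→d27:-→d28:-→d29:-→d30:-→d31:-→d32:H3 -> H3

== LOOKUPS ==
["H3","H5","H2","H3"]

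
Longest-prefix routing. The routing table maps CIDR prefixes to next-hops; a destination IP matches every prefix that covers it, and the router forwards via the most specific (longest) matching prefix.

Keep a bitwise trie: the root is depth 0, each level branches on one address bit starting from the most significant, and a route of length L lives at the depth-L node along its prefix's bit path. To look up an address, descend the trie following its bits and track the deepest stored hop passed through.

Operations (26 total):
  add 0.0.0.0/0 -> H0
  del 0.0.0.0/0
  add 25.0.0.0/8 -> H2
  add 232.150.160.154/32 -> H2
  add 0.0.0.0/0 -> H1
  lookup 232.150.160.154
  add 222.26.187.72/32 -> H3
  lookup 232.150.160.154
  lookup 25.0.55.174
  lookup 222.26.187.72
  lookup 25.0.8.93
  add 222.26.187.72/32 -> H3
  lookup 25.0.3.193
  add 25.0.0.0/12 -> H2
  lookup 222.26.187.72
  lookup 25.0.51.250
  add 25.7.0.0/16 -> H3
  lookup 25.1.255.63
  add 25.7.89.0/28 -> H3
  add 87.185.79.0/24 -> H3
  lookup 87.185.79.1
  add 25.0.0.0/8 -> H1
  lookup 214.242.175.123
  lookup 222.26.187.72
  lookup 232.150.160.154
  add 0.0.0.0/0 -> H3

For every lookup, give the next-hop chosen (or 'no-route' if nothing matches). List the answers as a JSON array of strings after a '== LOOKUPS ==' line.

Process each operation:
  add 0.0.0.0/0 -> H0 at depth 0
  del 0.0.0.0/0 (clear depth 0)
  add 25.0.0.0/8 -> H2 at depth 8
  add 232.150.160.154/32 -> H2 at depth 32
  add 0.0.0.0/0 -> H1 at depth 0
  lookup 232.150.160.154: bits 11101000100101101010000010011010 walk d0:H1→d1:-→d2:-→d3:-→d4:-→d5:-→d6:-→d7:-→d8:-→d9:-→d10:-→d11:-→d12:-→d13:-→d14:-→d15:-→d16:-→d17:-→d18:-→d19:-→d20:-→d21:-→d22:-→d23:-→d24:-→d25:-→d26:-→d27:-→d28:-→d29:-→d30:-→d31:-→d32:H2 -> H2
  add 222.26.187.72/32 -> H3 at depth 32
  lookup 232.150.160.154: bits 11101000100101101010000010011010 walk d0:H1→d1:-→d2:-→d3:-→d4:-→d5:-→d6:-→d7:-→d8:-→d9:-→d10:-→d11:-→d12:-→d13:-→d14:-→d15:-→d16:-→d17:-→d18:-→d19:-→d20:-→d21:-→d22:-→d23:-→d24:-→d25:-→d26:-→d27:-→d28:-→d29:-→d30:-→d31:-→d32:H2 -> H2
  lookup 25.0.55.174: bits 00011001 walk d0:H1→d1:-→d2:-→d3:-→d4:-→d5:-→d6:-→d7:-→d8:H2 -> H2
  lookup 222.26.187.72: bits 11011110000110101011101101001000 walk d0:H1→d1:-→d2:-→d3:-→d4:-→d5:-→d6:-→d7:-→d8:-→d9:-→d10:-→d11:-→d12:-→d13:-→d14:-→d15:-→d16:-→d17:-→d18:-→d19:-→d20:-→d21:-→d22:-→d23:-→d24:-→d25:-→d26:-→d27:-→d28:-→d29:-→d30:-→d31:-→d32:H3 -> H3
  lookup 25.0.8.93: bits 00011001 walk d0:H1→d1:-→d2:-→d3:-→d4:-→d5:-→d6:-→d7:-→d8:H2 -> H2
  add 222.26.187.72/32 -> H3 at depth 32
  lookup 25.0.3.193: bits 00011001 walk d0:H1→d1:-→d2:-→d3:-→d4:-→d5:-→d6:-→d7:-→d8:H2 -> H2
  add 25.0.0.0/12 -> H2 at depth 12
  lookup 222.26.187.72: bits 11011110000110101011101101001000 walk d0:H1→d1:-→d2:-→d3:-→d4:-→d5:-→d6:-→d7:-→d8:-→d9:-→d10:-→d11:-→d12:-→d13:-→d14:-→d15:-→d16:-→d17:-→d18:-→d19:-→d20:-→d21:-→d22:-→d23:-→d24:-→d25:-→d26:-→d27:-→d28:-→d29:-→d30:-→d31:-→d32:H3 -> H3
  lookup 25.0.51.250: bits 000110010000 walk d0:H1→d1:-→d2:-→d3:-→d4:-→d5:-→d6:-→d7:-→d8:H2→d9:-→d10:-→d11:-→d12:H2 -> H2
  add 25.7.0.0/16 -> H3 at depth 16
  lookup 25.1.255.63: bits 0001100100000 walk d0:H1→d1:-→d2:-→d3:-→d4:-→d5:-→d6:-→d7:-→d8:H2→d9:-→d10:-→d11:-→d12:H2→d13:- -> H2
  add 25.7.89.0/28 -> H3 at depth 28
  add 87.185.79.0/24 -> H3 at depth 24
  lookup 87.185.79.1: bits 010101111011100101001111 walk d0:H1→d1:-→d2:-→d3:-→d4:-→d5:-→d6:-→d7:-→d8:-→d9:-→d10:-→d11:-→d12:-→d13:-→d14:-→d15:-→d16:-→d17:-→d18:-→d19:-→d20:-→d21:-→d22:-→d23:-→d24:H3 -> H3
  add 25.0.0.0/8 -> H1 at depth 8
  lookup 214.242.175.123: bits 1101 walk d0:H1→d1:-→d2:-→d3:-→d4:- -> H1
  lookup 222.26.187.72: bits 11011110000110101011101101001000 walk d0:H1→d1:-→d2:-→d3:-→d4:-→d5:-→d6:-→d7:-→d8:-→d9:-→d10:-→d11:-→d12:-→d13:-→d14:-→d15:-→d16:-→d17:-→d18:-→d19:-→d20:-→d21:-→d22:-→d23:-→d24:-→d25:-→d26:-→d27:-→d28:-→d29:-→d30:-→d31:-→d32:H3 -> H3
  lookup 232.150.160.154: bits 11101000100101101010000010011010 walk d0:H1→d1:-→d2:-→d3:-→d4:-→d5:-→d6:-→d7:-→d8:-→d9:-→d10:-→d11:-→d12:-→d13:-→d14:-→d15:-→d16:-→d17:-→d18:-→d19:-→d20:-→d21:-→d22:-→d23:-→d24:-→d25:-→d26:-→d27:-→d28:-→d29:-→d30:-→d31:-→d32:H2 -> H2
  add 0.0.0.0/0 -> H3 at depth 0

== LOOKUPS ==
["H2","H2","H2","H3","H2","H2","H3","H2","H2","H3","H1","H3","H2"]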